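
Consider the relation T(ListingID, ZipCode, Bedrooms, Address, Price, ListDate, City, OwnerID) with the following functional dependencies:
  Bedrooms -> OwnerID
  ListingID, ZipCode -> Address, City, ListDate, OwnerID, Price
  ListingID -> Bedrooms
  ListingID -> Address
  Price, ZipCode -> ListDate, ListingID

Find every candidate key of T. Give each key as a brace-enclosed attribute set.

{ZipCode} never appears on the right of any FD, so every key must include it.
Closure of {ListingID, ZipCode} is {Address, Bedrooms, City, ListDate, ListingID, OwnerID, Price, ZipCode}, the whole schema; {ListingID, ZipCode} is a candidate key.
Closure of {Price, ZipCode} is {Address, Bedrooms, City, ListDate, ListingID, OwnerID, Price, ZipCode}, the whole schema; {Price, ZipCode} is a candidate key.
Any other superkey properly contains one of these, so there are no further candidate keys.

{ListingID, ZipCode}, {Price, ZipCode}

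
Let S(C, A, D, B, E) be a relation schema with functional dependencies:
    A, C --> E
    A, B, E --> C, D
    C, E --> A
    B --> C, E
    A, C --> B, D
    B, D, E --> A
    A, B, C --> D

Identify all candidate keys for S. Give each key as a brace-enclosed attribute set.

{B}⁺ = {A, B, C, D, E} — all of the relation — so {B} is a candidate key.
{A, C}⁺ = {A, B, C, D, E} — all of the relation — so {A, C} is a candidate key.
{C, E}⁺ = {A, B, C, D, E} — all of the relation — so {C, E} is a candidate key.
Any other superkey properly contains one of these, so there are no further candidate keys.

{A, C}, {B}, {C, E}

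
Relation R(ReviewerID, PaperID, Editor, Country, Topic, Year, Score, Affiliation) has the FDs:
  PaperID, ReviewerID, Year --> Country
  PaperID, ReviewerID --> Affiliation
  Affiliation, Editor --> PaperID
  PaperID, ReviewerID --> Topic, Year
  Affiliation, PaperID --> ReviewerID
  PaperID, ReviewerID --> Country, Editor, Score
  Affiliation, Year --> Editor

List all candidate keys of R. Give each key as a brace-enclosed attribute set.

{Affiliation, Editor}⁺ = {Affiliation, Country, Editor, PaperID, ReviewerID, Score, Topic, Year} — all of the relation — so {Affiliation, Editor} is a candidate key.
{Affiliation, PaperID}⁺ = {Affiliation, Country, Editor, PaperID, ReviewerID, Score, Topic, Year} — all of the relation — so {Affiliation, PaperID} is a candidate key.
{Affiliation, Year}⁺ = {Affiliation, Country, Editor, PaperID, ReviewerID, Score, Topic, Year} — all of the relation — so {Affiliation, Year} is a candidate key.
{PaperID, ReviewerID}⁺ = {Affiliation, Country, Editor, PaperID, ReviewerID, Score, Topic, Year} — all of the relation — so {PaperID, ReviewerID} is a candidate key.
No proper subset of any of these is a key, and no other minimal superkey exists.

{Affiliation, Editor}, {Affiliation, PaperID}, {Affiliation, Year}, {PaperID, ReviewerID}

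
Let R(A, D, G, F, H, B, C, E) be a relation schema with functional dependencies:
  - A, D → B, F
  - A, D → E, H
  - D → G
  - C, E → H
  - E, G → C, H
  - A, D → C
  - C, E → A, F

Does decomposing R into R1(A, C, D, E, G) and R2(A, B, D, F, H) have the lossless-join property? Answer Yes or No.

Yes

Common attributes: {A, D}; their closure is {A, B, C, D, E, F, G, H}.
Since R1 ⊆ {A, B, C, D, E, F, G, H}, the intersection is a superkey of R1; the decomposition is lossless.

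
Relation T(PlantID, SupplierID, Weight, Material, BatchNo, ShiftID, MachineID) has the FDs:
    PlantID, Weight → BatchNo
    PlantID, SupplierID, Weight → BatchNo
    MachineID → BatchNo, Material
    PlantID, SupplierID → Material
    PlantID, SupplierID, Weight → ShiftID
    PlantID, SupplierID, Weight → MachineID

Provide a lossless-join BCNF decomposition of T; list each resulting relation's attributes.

{BatchNo, PlantID, Weight}; {MachineID, Material}; {MachineID, PlantID, ShiftID, SupplierID, Weight}

Candidate key of the original relation: {PlantID, SupplierID, Weight}.
{BatchNo, MachineID, Material, PlantID, ShiftID, SupplierID, Weight}: {PlantID, Weight} determines {BatchNo, PlantID, Weight} here but is not a superkey — split on PlantID, Weight → BatchNo, giving {BatchNo, PlantID, Weight} and {MachineID, Material, PlantID, ShiftID, SupplierID, Weight}.
{BatchNo, PlantID, Weight}: every determinant is a superkey — BCNF.
{MachineID, Material, PlantID, ShiftID, SupplierID, Weight}: {MachineID} determines {MachineID, Material} here but is not a superkey — split on MachineID → Material, giving {MachineID, Material} and {MachineID, PlantID, ShiftID, SupplierID, Weight}.
{MachineID, Material}: every determinant is a superkey — BCNF.
{MachineID, PlantID, ShiftID, SupplierID, Weight}: every determinant is a superkey — BCNF.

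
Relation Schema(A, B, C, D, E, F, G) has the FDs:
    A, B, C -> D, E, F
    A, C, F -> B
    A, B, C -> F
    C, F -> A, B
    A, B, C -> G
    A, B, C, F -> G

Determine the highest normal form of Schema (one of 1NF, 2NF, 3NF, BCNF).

BCNF

Candidate keys: {A, B, C}, {C, F}. Prime attributes: {A, B, C, F}.
Each dependency's left side is a superkey — BCNF holds.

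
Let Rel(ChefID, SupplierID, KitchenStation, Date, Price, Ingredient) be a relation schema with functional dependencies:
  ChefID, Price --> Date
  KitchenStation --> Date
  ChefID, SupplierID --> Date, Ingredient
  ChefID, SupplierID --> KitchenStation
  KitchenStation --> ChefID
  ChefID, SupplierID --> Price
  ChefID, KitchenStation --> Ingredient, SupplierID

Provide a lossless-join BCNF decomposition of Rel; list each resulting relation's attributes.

{ChefID, Date, Price}; {ChefID, Ingredient, KitchenStation, Price, SupplierID}

Candidate keys of the original relation: {ChefID, SupplierID}, {KitchenStation}.
In {ChefID, Date, Ingredient, KitchenStation, Price, SupplierID}, {ChefID, Price} is not a superkey ({ChefID, Price}⁺ restricted to this set is {ChefID, Date, Price}), so split on ChefID, Price --> Date into {ChefID, Date, Price} and {ChefID, Ingredient, KitchenStation, Price, SupplierID}.
{ChefID, Date, Price}: every determinant is a superkey — BCNF.
{ChefID, Ingredient, KitchenStation, Price, SupplierID}: every determinant is a superkey — BCNF.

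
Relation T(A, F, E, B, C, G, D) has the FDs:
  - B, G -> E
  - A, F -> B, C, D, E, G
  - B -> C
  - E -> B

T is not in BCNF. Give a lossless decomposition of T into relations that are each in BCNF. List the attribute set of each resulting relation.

Candidate key of the original relation: {A, F}.
{A, B, C, D, E, F, G}: {B, G} determines {B, C, E, G} here but is not a superkey — split on B, G -> C, E, giving {B, C, E, G} and {A, B, D, F, G}.
{B, C, E, G}: {B} determines {B, C} here but is not a superkey — split on B -> C, giving {B, C} and {B, E, G}.
{B, C} has no BCNF violation.
{B, E, G}: {E} determines {B, E} here but is not a superkey — split on E -> B, giving {B, E} and {E, G}.
{B, E} has no BCNF violation.
{E, G} has no BCNF violation.
{A, B, D, F, G} has no BCNF violation.

{A, B, D, F, G}; {B, C}; {B, E}; {E, G}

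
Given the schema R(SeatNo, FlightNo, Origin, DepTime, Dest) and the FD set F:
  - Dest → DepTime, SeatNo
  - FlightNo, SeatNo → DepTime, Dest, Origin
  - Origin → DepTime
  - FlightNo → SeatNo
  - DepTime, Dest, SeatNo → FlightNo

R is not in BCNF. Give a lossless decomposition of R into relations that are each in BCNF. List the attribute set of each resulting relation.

{DepTime, Origin}; {Dest, FlightNo, Origin, SeatNo}

Candidate keys of the original relation: {Dest}, {FlightNo}.
In {DepTime, Dest, FlightNo, Origin, SeatNo}, {Origin} is not a superkey ({Origin}⁺ restricted to this set is {DepTime, Origin}), so split on Origin → DepTime into {DepTime, Origin} and {Dest, FlightNo, Origin, SeatNo}.
{DepTime, Origin}: every determinant is a superkey — BCNF.
{Dest, FlightNo, Origin, SeatNo}: every determinant is a superkey — BCNF.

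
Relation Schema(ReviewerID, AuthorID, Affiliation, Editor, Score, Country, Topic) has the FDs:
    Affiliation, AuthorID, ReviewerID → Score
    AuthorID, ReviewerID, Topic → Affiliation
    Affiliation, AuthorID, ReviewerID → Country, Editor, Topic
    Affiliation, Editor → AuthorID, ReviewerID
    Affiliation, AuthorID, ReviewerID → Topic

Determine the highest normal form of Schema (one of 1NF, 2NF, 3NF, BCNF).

BCNF

Candidate keys: {Affiliation, AuthorID, ReviewerID}, {Affiliation, Editor}, {AuthorID, ReviewerID, Topic}. Prime attributes: {Affiliation, AuthorID, Editor, ReviewerID, Topic}.
Every FD has a superkey on the left, so the relation is in BCNF.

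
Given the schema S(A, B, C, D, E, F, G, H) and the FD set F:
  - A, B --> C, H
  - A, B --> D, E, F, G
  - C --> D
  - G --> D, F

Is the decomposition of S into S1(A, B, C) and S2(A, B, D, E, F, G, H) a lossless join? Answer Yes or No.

Yes

The shared attributes are {A, B} and {A, B}⁺ = {A, B, C, D, E, F, G, H}.
Since S1 ⊆ {A, B, C, D, E, F, G, H}, the intersection is a superkey of S1; the decomposition is lossless.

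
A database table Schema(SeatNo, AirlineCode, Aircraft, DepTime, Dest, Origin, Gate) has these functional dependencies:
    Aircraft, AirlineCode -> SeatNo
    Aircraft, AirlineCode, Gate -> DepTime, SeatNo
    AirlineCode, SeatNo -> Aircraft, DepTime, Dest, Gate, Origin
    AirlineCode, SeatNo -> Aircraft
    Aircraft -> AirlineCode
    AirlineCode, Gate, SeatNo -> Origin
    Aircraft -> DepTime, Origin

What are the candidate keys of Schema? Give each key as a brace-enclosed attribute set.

{Aircraft}, {AirlineCode, SeatNo}

{Aircraft}⁺ = {Aircraft, AirlineCode, DepTime, Dest, Gate, Origin, SeatNo} — all of the relation — so {Aircraft} is a candidate key.
{AirlineCode, SeatNo}⁺ = {Aircraft, AirlineCode, DepTime, Dest, Gate, Origin, SeatNo} — all of the relation — so {AirlineCode, SeatNo} is a candidate key.
Any other superkey properly contains one of these, so there are no further candidate keys.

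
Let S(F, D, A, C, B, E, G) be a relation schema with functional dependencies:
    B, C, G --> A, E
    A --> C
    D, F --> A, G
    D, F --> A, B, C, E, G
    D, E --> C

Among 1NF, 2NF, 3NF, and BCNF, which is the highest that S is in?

2NF

Candidate key: {D, F}. Prime attributes: {D, F}.
For B, C, G --> A, E we have {B, C, G}⁺ = {A, B, C, E, G}; {B, C, G} is not a superkey, so BCNF fails.
Because {A, E} are non-prime and the left side of B, C, G --> A, E is not a superkey, the relation is not in 3NF.
No proper subset of a key has a non-prime attribute in its closure, so there is no partial dependency; 2NF holds.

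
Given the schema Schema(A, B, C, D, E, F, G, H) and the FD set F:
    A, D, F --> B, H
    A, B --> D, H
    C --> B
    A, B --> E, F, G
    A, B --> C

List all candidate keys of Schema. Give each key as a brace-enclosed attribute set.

{A} never appears on the right of any FD, so every key must include it.
{A, B}⁺ = {A, B, C, D, E, F, G, H} — all of the relation — so {A, B} is a candidate key.
{A, C}⁺ = {A, B, C, D, E, F, G, H} — all of the relation — so {A, C} is a candidate key.
{A, D, F}⁺ = {A, B, C, D, E, F, G, H} — all of the relation — so {A, D, F} is a candidate key.
These are minimal and exhaustive — every other superkey contains one of them.

{A, B}, {A, C}, {A, D, F}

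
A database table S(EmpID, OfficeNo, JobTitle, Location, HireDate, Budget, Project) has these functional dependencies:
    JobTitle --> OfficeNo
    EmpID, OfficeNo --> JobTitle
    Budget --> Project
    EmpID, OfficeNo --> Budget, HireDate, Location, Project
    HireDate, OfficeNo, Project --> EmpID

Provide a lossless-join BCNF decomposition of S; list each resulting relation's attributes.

Candidate keys of the original relation: {Budget, HireDate, JobTitle}, {Budget, HireDate, OfficeNo}, {EmpID, JobTitle}, {EmpID, OfficeNo}, {HireDate, JobTitle, Project}, {HireDate, OfficeNo, Project}.
{Budget, EmpID, HireDate, JobTitle, Location, OfficeNo, Project}: {JobTitle} determines {JobTitle, OfficeNo} here but is not a superkey — split on JobTitle --> OfficeNo, giving {JobTitle, OfficeNo} and {Budget, EmpID, HireDate, JobTitle, Location, Project}.
{JobTitle, OfficeNo} is in BCNF.
{Budget, EmpID, HireDate, JobTitle, Location, Project}: {Budget} determines {Budget, Project} here but is not a superkey — split on Budget --> Project, giving {Budget, Project} and {Budget, EmpID, HireDate, JobTitle, Location}.
{Budget, Project} is in BCNF.
{Budget, EmpID, HireDate, JobTitle, Location} is in BCNF.

{Budget, EmpID, HireDate, JobTitle, Location}; {Budget, Project}; {JobTitle, OfficeNo}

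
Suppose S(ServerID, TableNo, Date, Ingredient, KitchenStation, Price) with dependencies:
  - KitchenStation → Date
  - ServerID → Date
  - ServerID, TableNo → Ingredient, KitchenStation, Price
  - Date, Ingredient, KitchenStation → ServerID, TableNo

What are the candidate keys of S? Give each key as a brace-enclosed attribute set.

{Ingredient, KitchenStation} is a candidate key since {Ingredient, KitchenStation}⁺ = {Date, Ingredient, KitchenStation, Price, ServerID, TableNo} covers every attribute.
{ServerID, TableNo} is a candidate key since {ServerID, TableNo}⁺ = {Date, Ingredient, KitchenStation, Price, ServerID, TableNo} covers every attribute.
Any other superkey properly contains one of these, so there are no further candidate keys.

{Ingredient, KitchenStation}, {ServerID, TableNo}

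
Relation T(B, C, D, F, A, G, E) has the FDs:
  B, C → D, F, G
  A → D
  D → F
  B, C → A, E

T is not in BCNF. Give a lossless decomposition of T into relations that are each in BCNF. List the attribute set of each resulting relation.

Candidate key of the original relation: {B, C}.
In {A, B, C, D, E, F, G}, {A} is not a superkey ({A}⁺ restricted to this set is {A, D, F}), so split on A → D, F into {A, D, F} and {A, B, C, E, G}.
In {A, D, F}, {D} is not a superkey ({D}⁺ restricted to this set is {D, F}), so split on D → F into {D, F} and {A, D}.
{D, F}: every determinant is a superkey — BCNF.
{A, D}: every determinant is a superkey — BCNF.
{A, B, C, E, G}: every determinant is a superkey — BCNF.

{A, B, C, E, G}; {A, D}; {D, F}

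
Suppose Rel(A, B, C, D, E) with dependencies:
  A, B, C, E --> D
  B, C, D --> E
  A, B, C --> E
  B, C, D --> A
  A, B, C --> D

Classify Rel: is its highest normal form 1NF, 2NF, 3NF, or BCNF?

Candidate keys: {A, B, C}, {B, C, D}. Prime attributes: {A, B, C, D}.
The left-hand side of every FD is a superkey, so BCNF is satisfied.

BCNF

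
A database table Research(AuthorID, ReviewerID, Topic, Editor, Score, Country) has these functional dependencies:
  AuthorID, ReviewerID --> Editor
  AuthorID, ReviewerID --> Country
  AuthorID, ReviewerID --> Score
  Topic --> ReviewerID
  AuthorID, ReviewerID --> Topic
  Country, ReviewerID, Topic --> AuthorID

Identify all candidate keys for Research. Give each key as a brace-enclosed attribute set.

{AuthorID, ReviewerID} is a candidate key since {AuthorID, ReviewerID}⁺ = {AuthorID, Country, Editor, ReviewerID, Score, Topic} covers every attribute.
{AuthorID, Topic} is a candidate key since {AuthorID, Topic}⁺ = {AuthorID, Country, Editor, ReviewerID, Score, Topic} covers every attribute.
{Country, Topic} is a candidate key since {Country, Topic}⁺ = {AuthorID, Country, Editor, ReviewerID, Score, Topic} covers every attribute.
Any other superkey properly contains one of these, so there are no further candidate keys.

{AuthorID, ReviewerID}, {AuthorID, Topic}, {Country, Topic}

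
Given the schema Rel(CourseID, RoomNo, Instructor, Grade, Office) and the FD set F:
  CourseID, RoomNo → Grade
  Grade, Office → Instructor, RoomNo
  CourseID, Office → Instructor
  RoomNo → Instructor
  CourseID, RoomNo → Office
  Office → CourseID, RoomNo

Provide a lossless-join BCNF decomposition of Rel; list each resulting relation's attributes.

{CourseID, Grade, Office, RoomNo}; {Instructor, RoomNo}

Candidate keys of the original relation: {CourseID, RoomNo}, {Office}.
{CourseID, Grade, Instructor, Office, RoomNo}: {RoomNo} determines {Instructor, RoomNo} here but is not a superkey — split on RoomNo → Instructor, giving {Instructor, RoomNo} and {CourseID, Grade, Office, RoomNo}.
{Instructor, RoomNo} has no BCNF violation.
{CourseID, Grade, Office, RoomNo} has no BCNF violation.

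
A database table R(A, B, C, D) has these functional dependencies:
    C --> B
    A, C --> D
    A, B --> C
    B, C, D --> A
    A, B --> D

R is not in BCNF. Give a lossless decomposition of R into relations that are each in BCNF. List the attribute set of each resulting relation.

Candidate keys of the original relation: {A, B}, {A, C}, {C, D}.
In {A, B, C, D}, {C} is not a superkey ({C}⁺ restricted to this set is {B, C}), so split on C --> B into {B, C} and {A, C, D}.
{B, C} is in BCNF.
{A, C, D} is in BCNF.

{A, C, D}; {B, C}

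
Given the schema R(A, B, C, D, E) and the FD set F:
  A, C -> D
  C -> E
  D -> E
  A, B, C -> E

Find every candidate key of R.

{A, B, C}

No FD produces {A, B, C}, so they must be in every candidate key.
Closure of {A, B, C} is {A, B, C, D, E}, the whole schema; {A, B, C} is a candidate key.
Every other attribute set either contains this one or has a smaller closure.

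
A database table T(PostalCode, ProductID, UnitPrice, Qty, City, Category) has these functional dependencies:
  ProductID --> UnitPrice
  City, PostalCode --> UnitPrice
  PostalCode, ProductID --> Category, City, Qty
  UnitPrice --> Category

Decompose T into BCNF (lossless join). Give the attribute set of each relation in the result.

Candidate key of the original relation: {PostalCode, ProductID}.
In {Category, City, PostalCode, ProductID, Qty, UnitPrice}, {ProductID} is not a superkey ({ProductID}⁺ restricted to this set is {Category, ProductID, UnitPrice}), so split on ProductID --> Category, UnitPrice into {Category, ProductID, UnitPrice} and {City, PostalCode, ProductID, Qty}.
In {Category, ProductID, UnitPrice}, {UnitPrice} is not a superkey ({UnitPrice}⁺ restricted to this set is {Category, UnitPrice}), so split on UnitPrice --> Category into {Category, UnitPrice} and {ProductID, UnitPrice}.
{Category, UnitPrice}: every determinant is a superkey — BCNF.
{ProductID, UnitPrice}: every determinant is a superkey — BCNF.
{City, PostalCode, ProductID, Qty}: every determinant is a superkey — BCNF.

{Category, UnitPrice}; {City, PostalCode, ProductID, Qty}; {ProductID, UnitPrice}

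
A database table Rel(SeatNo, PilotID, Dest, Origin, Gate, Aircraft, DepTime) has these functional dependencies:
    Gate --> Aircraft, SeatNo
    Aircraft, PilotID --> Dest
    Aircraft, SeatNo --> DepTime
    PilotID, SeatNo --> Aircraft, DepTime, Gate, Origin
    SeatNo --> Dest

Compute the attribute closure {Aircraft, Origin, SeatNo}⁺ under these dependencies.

{Aircraft, DepTime, Dest, Origin, SeatNo}

Start with {Aircraft, Origin, SeatNo}.
Aircraft, SeatNo --> DepTime applies; add {DepTime} → now {Aircraft, DepTime, Origin, SeatNo}.
SeatNo --> Dest applies; add {Dest} → now {Aircraft, DepTime, Dest, Origin, SeatNo}.
No further FD applies.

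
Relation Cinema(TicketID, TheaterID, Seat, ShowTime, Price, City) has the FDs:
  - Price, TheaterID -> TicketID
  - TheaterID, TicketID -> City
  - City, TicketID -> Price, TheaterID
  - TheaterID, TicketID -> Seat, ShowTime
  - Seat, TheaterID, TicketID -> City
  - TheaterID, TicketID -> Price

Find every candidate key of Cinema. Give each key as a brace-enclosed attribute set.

{City, TicketID} is a candidate key since {City, TicketID}⁺ = {City, Price, Seat, ShowTime, TheaterID, TicketID} covers every attribute.
{Price, TheaterID} is a candidate key since {Price, TheaterID}⁺ = {City, Price, Seat, ShowTime, TheaterID, TicketID} covers every attribute.
{TheaterID, TicketID} is a candidate key since {TheaterID, TicketID}⁺ = {City, Price, Seat, ShowTime, TheaterID, TicketID} covers every attribute.
These are minimal and exhaustive — every other superkey contains one of them.

{City, TicketID}, {Price, TheaterID}, {TheaterID, TicketID}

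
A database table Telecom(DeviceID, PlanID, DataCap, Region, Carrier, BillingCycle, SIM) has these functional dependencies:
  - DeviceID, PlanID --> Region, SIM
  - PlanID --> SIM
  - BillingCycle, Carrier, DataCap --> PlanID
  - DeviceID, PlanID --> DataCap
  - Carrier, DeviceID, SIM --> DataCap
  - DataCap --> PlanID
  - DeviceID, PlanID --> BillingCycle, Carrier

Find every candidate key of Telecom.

{DeviceID} never appears on the right of any FD, so every key must include it.
Closure of {DataCap, DeviceID} is {BillingCycle, Carrier, DataCap, DeviceID, PlanID, Region, SIM}, the whole schema; {DataCap, DeviceID} is a candidate key.
Closure of {DeviceID, PlanID} is {BillingCycle, Carrier, DataCap, DeviceID, PlanID, Region, SIM}, the whole schema; {DeviceID, PlanID} is a candidate key.
Closure of {Carrier, DeviceID, SIM} is {BillingCycle, Carrier, DataCap, DeviceID, PlanID, Region, SIM}, the whole schema; {Carrier, DeviceID, SIM} is a candidate key.
Any other superkey properly contains one of these, so there are no further candidate keys.

{Carrier, DeviceID, SIM}, {DataCap, DeviceID}, {DeviceID, PlanID}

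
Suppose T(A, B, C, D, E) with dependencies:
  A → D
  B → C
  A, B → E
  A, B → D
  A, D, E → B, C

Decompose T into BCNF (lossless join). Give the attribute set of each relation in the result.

Candidate keys of the original relation: {A, B}, {A, E}.
Within {A, B, C, D, E}: {A}⁺ ∩ {A, B, C, D, E} = {A, D}, not the whole set, so A → D violates BCNF; decompose into {A, D} and {A, B, C, E}.
{A, D} has no BCNF violation.
Within {A, B, C, E}: {B}⁺ ∩ {A, B, C, E} = {B, C}, not the whole set, so B → C violates BCNF; decompose into {B, C} and {A, B, E}.
{B, C} has no BCNF violation.
{A, B, E} has no BCNF violation.

{A, B, E}; {A, D}; {B, C}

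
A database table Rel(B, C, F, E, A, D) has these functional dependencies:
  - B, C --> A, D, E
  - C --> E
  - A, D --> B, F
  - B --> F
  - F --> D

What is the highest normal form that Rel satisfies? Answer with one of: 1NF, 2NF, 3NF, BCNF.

Candidate keys: {A, C, D}, {A, C, F}, {B, C}. Prime attributes: {A, B, C, D, F}.
For C --> E we have {C}⁺ = {C, E}; {C} is not a superkey, so BCNF fails.
Because {E} is non-prime and the left side of C --> E is not a superkey, the relation is not in 3NF.
{C} is a proper subset of the key {B, C}, and {C}⁺ contains the non-prime attribute {E} — a partial dependency, so 2NF is violated.

1NF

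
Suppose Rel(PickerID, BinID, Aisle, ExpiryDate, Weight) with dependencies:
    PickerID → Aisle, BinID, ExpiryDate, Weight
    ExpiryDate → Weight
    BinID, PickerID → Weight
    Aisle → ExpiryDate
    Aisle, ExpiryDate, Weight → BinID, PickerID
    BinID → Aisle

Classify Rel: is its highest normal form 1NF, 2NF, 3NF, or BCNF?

2NF

Candidate keys: {Aisle}, {BinID}, {PickerID}. Prime attributes: {Aisle, BinID, PickerID}.
ExpiryDate → Weight breaks BCNF: {ExpiryDate}⁺ = {ExpiryDate, Weight}, so {ExpiryDate} is not a superkey.
ExpiryDate → Weight determines the non-prime attribute {Weight} from a non-superkey — 3NF is violated.
With only single-attribute keys there can be no partial dependency, so 2NF holds.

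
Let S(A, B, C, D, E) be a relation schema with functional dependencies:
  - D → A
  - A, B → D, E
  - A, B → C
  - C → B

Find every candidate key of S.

{A, B}⁺ = {A, B, C, D, E}, which is every attribute, so {A, B} is a candidate key.
{A, C}⁺ = {A, B, C, D, E}, which is every attribute, so {A, C} is a candidate key.
{B, D}⁺ = {A, B, C, D, E}, which is every attribute, so {B, D} is a candidate key.
{C, D}⁺ = {A, B, C, D, E}, which is every attribute, so {C, D} is a candidate key.
No proper subset of any of these is a key, and no other minimal superkey exists.

{A, B}, {A, C}, {B, D}, {C, D}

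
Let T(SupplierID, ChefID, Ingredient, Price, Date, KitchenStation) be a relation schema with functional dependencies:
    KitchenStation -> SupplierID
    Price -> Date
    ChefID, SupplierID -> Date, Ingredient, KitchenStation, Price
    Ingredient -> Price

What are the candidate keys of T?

{ChefID, KitchenStation}, {ChefID, SupplierID}

No FD produces {ChefID}, so it must be in every candidate key.
{ChefID, KitchenStation} is a candidate key since {ChefID, KitchenStation}⁺ = {ChefID, Date, Ingredient, KitchenStation, Price, SupplierID} covers every attribute.
{ChefID, SupplierID} is a candidate key since {ChefID, SupplierID}⁺ = {ChefID, Date, Ingredient, KitchenStation, Price, SupplierID} covers every attribute.
These are minimal and exhaustive — every other superkey contains one of them.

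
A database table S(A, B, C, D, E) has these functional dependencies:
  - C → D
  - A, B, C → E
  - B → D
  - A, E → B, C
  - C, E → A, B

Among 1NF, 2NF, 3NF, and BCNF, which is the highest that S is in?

1NF

Candidate keys: {A, B, C}, {A, E}, {C, E}. Prime attributes: {A, B, C, E}.
For C → D we have {C}⁺ = {C, D}; {C} is not a superkey, so BCNF fails.
C → D determines the non-prime attribute {D} from a non-superkey — 3NF is violated.
The proper key subset {C} of {C, E} determines non-prime {D}, so the relation is not even in 2NF.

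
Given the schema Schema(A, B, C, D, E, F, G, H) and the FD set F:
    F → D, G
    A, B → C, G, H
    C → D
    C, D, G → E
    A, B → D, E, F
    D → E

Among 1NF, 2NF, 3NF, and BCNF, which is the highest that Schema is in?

2NF

Candidate key: {A, B}. Prime attributes: {A, B}.
F → D, G breaks BCNF: {F}⁺ = {D, E, F, G}, so {F} is not a superkey.
Because {D, G} are non-prime and the left side of F → D, G is not a superkey, the relation is not in 3NF.
Checking every proper subset of each key, none determines a non-prime attribute — 2NF is satisfied.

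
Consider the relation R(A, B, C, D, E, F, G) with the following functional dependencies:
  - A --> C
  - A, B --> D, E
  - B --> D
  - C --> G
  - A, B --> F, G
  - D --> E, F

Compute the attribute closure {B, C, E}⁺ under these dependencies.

Start with {B, C, E}.
B --> D applies; add {D} → now {B, C, D, E}.
C --> G applies; add {G} → now {B, C, D, E, G}.
D --> E, F applies; add {F} → now {B, C, D, E, F, G}.
No further FD applies.

{B, C, D, E, F, G}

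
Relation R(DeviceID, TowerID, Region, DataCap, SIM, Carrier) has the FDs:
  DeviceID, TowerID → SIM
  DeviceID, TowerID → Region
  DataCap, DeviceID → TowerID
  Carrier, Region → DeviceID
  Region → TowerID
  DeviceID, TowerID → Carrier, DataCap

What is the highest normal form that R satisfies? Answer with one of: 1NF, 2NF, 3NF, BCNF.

Candidate keys: {Carrier, Region}, {DataCap, DeviceID}, {DeviceID, Region}, {DeviceID, TowerID}. Prime attributes: {Carrier, DataCap, DeviceID, Region, TowerID}.
Region → TowerID breaks BCNF: {Region}⁺ = {Region, TowerID}, so {Region} is not a superkey.
Its right-hand attributes {TowerID} are all prime, as are those of every other non-superkey FD — the relation is in 3NF.

3NF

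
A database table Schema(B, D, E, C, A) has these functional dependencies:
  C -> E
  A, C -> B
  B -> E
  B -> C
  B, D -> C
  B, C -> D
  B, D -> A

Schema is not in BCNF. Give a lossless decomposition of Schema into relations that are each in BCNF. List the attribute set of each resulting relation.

Candidate keys of the original relation: {A, C}, {B}.
In {A, B, C, D, E}, {C} is not a superkey ({C}⁺ restricted to this set is {C, E}), so split on C -> E into {C, E} and {A, B, C, D}.
{C, E}: every determinant is a superkey — BCNF.
{A, B, C, D}: every determinant is a superkey — BCNF.

{A, B, C, D}; {C, E}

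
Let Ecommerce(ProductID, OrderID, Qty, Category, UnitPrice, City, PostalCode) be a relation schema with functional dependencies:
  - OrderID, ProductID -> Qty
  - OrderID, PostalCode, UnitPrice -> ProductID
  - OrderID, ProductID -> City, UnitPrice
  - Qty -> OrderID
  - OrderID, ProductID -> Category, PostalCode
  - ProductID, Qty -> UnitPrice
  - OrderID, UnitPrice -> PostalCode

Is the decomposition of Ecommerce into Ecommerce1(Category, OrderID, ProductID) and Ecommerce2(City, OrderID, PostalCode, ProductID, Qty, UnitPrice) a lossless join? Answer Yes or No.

Common attributes: {OrderID, ProductID}; their closure is {Category, City, OrderID, PostalCode, ProductID, Qty, UnitPrice}.
Ecommerce1 is contained in that closure, so Ecommerce1 ∩ Ecommerce2 -> Ecommerce1 holds and the join is lossless.

Yes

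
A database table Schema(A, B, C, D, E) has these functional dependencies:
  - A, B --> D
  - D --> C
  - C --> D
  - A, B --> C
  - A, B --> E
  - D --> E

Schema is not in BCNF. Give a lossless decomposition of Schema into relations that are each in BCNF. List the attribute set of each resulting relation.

{A, B, D}; {C, D, E}

Candidate key of the original relation: {A, B}.
Within {A, B, C, D, E}: {D}⁺ ∩ {A, B, C, D, E} = {C, D, E}, not the whole set, so D --> C, E violates BCNF; decompose into {C, D, E} and {A, B, D}.
{C, D, E} is in BCNF.
{A, B, D} is in BCNF.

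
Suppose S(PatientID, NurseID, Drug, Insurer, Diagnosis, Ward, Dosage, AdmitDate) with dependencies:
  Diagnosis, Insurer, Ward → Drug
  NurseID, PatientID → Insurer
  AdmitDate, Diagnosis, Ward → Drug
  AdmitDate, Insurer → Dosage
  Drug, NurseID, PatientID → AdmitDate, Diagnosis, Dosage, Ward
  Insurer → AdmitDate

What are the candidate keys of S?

{NurseID, PatientID} never appear on the right of any FD, so every key must include all of them.
Closure of {Drug, NurseID, PatientID} is {AdmitDate, Diagnosis, Dosage, Drug, Insurer, NurseID, PatientID, Ward}, the whole schema; {Drug, NurseID, PatientID} is a candidate key.
Closure of {Diagnosis, NurseID, PatientID, Ward} is {AdmitDate, Diagnosis, Dosage, Drug, Insurer, NurseID, PatientID, Ward}, the whole schema; {Diagnosis, NurseID, PatientID, Ward} is a candidate key.
Any other superkey properly contains one of these, so there are no further candidate keys.

{Diagnosis, NurseID, PatientID, Ward}, {Drug, NurseID, PatientID}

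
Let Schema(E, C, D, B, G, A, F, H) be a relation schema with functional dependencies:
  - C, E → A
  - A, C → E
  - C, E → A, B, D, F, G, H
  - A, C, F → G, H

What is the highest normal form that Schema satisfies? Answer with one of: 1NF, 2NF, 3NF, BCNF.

Candidate keys: {A, C}, {C, E}. Prime attributes: {A, C, E}.
Every FD has a superkey on the left, so the relation is in BCNF.

BCNF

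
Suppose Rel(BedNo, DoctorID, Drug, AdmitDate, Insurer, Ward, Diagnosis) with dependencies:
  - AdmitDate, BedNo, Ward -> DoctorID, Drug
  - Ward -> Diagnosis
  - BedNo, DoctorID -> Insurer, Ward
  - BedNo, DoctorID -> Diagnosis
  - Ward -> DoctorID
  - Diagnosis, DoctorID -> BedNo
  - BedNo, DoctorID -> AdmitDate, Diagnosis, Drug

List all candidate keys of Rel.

{BedNo, DoctorID}, {Diagnosis, DoctorID}, {Ward}

{Ward}⁺ = {AdmitDate, BedNo, Diagnosis, DoctorID, Drug, Insurer, Ward}, which is every attribute, so {Ward} is a candidate key.
{BedNo, DoctorID}⁺ = {AdmitDate, BedNo, Diagnosis, DoctorID, Drug, Insurer, Ward}, which is every attribute, so {BedNo, DoctorID} is a candidate key.
{Diagnosis, DoctorID}⁺ = {AdmitDate, BedNo, Diagnosis, DoctorID, Drug, Insurer, Ward}, which is every attribute, so {Diagnosis, DoctorID} is a candidate key.
Any other superkey properly contains one of these, so there are no further candidate keys.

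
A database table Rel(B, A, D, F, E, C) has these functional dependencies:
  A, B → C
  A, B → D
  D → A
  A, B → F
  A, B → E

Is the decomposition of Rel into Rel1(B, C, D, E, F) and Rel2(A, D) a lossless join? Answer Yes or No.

Yes

Rel1 ∩ Rel2 = {D}; its closure under F is {A, D}.
This includes all of Rel2, so the common attributes are a superkey of Rel2 — the join is lossless.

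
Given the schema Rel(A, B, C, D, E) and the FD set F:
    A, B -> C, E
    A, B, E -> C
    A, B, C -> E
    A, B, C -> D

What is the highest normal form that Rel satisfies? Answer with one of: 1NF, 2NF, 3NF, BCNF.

Candidate key: {A, B}. Prime attributes: {A, B}.
Each dependency's left side is a superkey — BCNF holds.

BCNF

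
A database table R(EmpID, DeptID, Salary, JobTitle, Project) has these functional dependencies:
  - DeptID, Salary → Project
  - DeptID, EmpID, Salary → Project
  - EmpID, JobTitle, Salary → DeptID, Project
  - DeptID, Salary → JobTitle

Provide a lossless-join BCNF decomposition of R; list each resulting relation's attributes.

Candidate keys of the original relation: {DeptID, EmpID, Salary}, {EmpID, JobTitle, Salary}.
In {DeptID, EmpID, JobTitle, Project, Salary}, {DeptID, Salary} is not a superkey ({DeptID, Salary}⁺ restricted to this set is {DeptID, JobTitle, Project, Salary}), so split on DeptID, Salary → JobTitle, Project into {DeptID, JobTitle, Project, Salary} and {DeptID, EmpID, Salary}.
{DeptID, JobTitle, Project, Salary} is in BCNF.
{DeptID, EmpID, Salary} is in BCNF.

{DeptID, EmpID, Salary}; {DeptID, JobTitle, Project, Salary}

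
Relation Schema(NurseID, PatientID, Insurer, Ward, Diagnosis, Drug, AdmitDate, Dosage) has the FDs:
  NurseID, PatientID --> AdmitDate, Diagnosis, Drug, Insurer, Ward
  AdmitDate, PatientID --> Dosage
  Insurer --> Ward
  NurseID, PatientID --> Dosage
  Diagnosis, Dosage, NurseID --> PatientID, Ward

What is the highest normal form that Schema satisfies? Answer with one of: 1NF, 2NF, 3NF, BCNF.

2NF

Candidate keys: {Diagnosis, Dosage, NurseID}, {NurseID, PatientID}. Prime attributes: {Diagnosis, Dosage, NurseID, PatientID}.
For AdmitDate, PatientID --> Dosage we have {AdmitDate, PatientID}⁺ = {AdmitDate, Dosage, PatientID}; {AdmitDate, PatientID} is not a superkey, so BCNF fails.
Insurer --> Ward has non-prime {Ward} on the right and a non-superkey on the left, so 3NF fails.
Checking every proper subset of each key, none determines a non-prime attribute — 2NF is satisfied.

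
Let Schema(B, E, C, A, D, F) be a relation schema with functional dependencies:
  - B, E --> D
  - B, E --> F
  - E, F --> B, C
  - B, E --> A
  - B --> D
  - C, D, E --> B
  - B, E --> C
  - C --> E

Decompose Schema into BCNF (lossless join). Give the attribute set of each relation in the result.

Candidate keys of the original relation: {B, C}, {B, E}, {C, D}, {C, F}, {E, F}.
Within {A, B, C, D, E, F}: {B}⁺ ∩ {A, B, C, D, E, F} = {B, D}, not the whole set, so B --> D violates BCNF; decompose into {B, D} and {A, B, C, E, F}.
{B, D} is in BCNF.
Within {A, B, C, E, F}: {C}⁺ ∩ {A, B, C, E, F} = {C, E}, not the whole set, so C --> E violates BCNF; decompose into {C, E} and {A, B, C, F}.
{C, E} is in BCNF.
{A, B, C, F} is in BCNF.

{A, B, C, F}; {B, D}; {C, E}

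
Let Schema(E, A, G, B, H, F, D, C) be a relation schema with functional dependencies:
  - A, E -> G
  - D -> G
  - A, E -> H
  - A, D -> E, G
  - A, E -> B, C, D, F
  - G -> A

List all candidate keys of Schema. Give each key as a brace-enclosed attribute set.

{D}⁺ = {A, B, C, D, E, F, G, H} — all of the relation — so {D} is a candidate key.
{A, E}⁺ = {A, B, C, D, E, F, G, H} — all of the relation — so {A, E} is a candidate key.
{E, G}⁺ = {A, B, C, D, E, F, G, H} — all of the relation — so {E, G} is a candidate key.
These are minimal and exhaustive — every other superkey contains one of them.

{A, E}, {D}, {E, G}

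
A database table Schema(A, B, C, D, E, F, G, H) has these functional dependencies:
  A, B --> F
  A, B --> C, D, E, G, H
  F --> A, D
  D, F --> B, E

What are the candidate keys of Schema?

{F}⁺ = {A, B, C, D, E, F, G, H} — all of the relation — so {F} is a candidate key.
{A, B}⁺ = {A, B, C, D, E, F, G, H} — all of the relation — so {A, B} is a candidate key.
These are minimal and exhaustive — every other superkey contains one of them.

{A, B}, {F}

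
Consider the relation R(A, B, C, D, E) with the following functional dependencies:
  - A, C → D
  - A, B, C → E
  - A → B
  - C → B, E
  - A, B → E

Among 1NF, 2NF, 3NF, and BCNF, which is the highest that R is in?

Candidate key: {A, C}. Prime attributes: {A, C}.
For A → B we have {A}⁺ = {A, B, E}; {A} is not a superkey, so BCNF fails.
Because {B} is non-prime and the left side of A → B is not a superkey, the relation is not in 3NF.
{A} is a proper subset of the key {A, C}, and {A}⁺ contains the non-prime attributes {B, E} — a partial dependency, so 2NF is violated.

1NF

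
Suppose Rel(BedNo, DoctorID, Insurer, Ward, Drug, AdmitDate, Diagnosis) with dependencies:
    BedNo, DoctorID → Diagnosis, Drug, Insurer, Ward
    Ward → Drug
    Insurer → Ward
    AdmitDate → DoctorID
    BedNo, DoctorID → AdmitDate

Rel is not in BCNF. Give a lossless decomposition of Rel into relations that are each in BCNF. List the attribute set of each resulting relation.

{AdmitDate, BedNo, Diagnosis, Insurer}; {AdmitDate, DoctorID}; {Drug, Ward}; {Insurer, Ward}

Candidate keys of the original relation: {AdmitDate, BedNo}, {BedNo, DoctorID}.
In {AdmitDate, BedNo, Diagnosis, DoctorID, Drug, Insurer, Ward}, {Ward} is not a superkey ({Ward}⁺ restricted to this set is {Drug, Ward}), so split on Ward → Drug into {Drug, Ward} and {AdmitDate, BedNo, Diagnosis, DoctorID, Insurer, Ward}.
{Drug, Ward}: every determinant is a superkey — BCNF.
In {AdmitDate, BedNo, Diagnosis, DoctorID, Insurer, Ward}, {Insurer} is not a superkey ({Insurer}⁺ restricted to this set is {Insurer, Ward}), so split on Insurer → Ward into {Insurer, Ward} and {AdmitDate, BedNo, Diagnosis, DoctorID, Insurer}.
{Insurer, Ward}: every determinant is a superkey — BCNF.
In {AdmitDate, BedNo, Diagnosis, DoctorID, Insurer}, {AdmitDate} is not a superkey ({AdmitDate}⁺ restricted to this set is {AdmitDate, DoctorID}), so split on AdmitDate → DoctorID into {AdmitDate, DoctorID} and {AdmitDate, BedNo, Diagnosis, Insurer}.
{AdmitDate, DoctorID}: every determinant is a superkey — BCNF.
{AdmitDate, BedNo, Diagnosis, Insurer}: every determinant is a superkey — BCNF.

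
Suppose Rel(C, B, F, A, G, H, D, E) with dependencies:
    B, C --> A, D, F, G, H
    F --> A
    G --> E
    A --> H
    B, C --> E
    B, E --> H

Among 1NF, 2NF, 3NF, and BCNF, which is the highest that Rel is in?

2NF

Candidate key: {B, C}. Prime attributes: {B, C}.
F --> A: {F}⁺ = {A, F, H}, which is not all of the attributes, so the left side is not a superkey — BCNF is violated.
F --> A determines the non-prime attribute {A} from a non-superkey — 3NF is violated.
No proper subset of a key has a non-prime attribute in its closure, so there is no partial dependency; 2NF holds.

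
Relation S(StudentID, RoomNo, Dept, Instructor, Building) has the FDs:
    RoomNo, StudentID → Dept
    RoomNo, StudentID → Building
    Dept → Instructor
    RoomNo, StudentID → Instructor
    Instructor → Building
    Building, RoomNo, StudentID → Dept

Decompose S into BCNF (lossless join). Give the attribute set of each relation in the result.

Candidate key of the original relation: {RoomNo, StudentID}.
{Building, Dept, Instructor, RoomNo, StudentID}: {Dept} determines {Building, Dept, Instructor} here but is not a superkey — split on Dept → Building, Instructor, giving {Building, Dept, Instructor} and {Dept, RoomNo, StudentID}.
{Building, Dept, Instructor}: {Instructor} determines {Building, Instructor} here but is not a superkey — split on Instructor → Building, giving {Building, Instructor} and {Dept, Instructor}.
{Building, Instructor} is in BCNF.
{Dept, Instructor} is in BCNF.
{Dept, RoomNo, StudentID} is in BCNF.

{Building, Instructor}; {Dept, Instructor}; {Dept, RoomNo, StudentID}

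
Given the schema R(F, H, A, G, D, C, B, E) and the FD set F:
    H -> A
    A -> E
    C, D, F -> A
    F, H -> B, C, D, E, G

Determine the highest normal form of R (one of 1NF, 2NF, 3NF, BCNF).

Candidate key: {F, H}. Prime attributes: {F, H}.
H -> A breaks BCNF: {H}⁺ = {A, E, H}, so {H} is not a superkey.
H -> A has non-prime {A} on the right and a non-superkey on the left, so 3NF fails.
The proper key subset {H} of {F, H} determines non-prime {A, E}, so the relation is not even in 2NF.

1NF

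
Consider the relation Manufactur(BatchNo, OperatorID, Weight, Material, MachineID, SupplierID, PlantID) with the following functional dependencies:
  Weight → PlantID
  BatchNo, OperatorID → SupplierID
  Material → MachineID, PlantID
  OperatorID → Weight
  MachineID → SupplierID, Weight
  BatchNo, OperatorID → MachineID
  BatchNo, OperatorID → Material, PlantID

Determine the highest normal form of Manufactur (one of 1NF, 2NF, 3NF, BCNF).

1NF

Candidate key: {BatchNo, OperatorID}. Prime attributes: {BatchNo, OperatorID}.
For Weight → PlantID we have {Weight}⁺ = {PlantID, Weight}; {Weight} is not a superkey, so BCNF fails.
Weight → PlantID determines the non-prime attribute {PlantID} from a non-superkey — 3NF is violated.
Since {OperatorID} ⊂ {BatchNo, OperatorID} and {OperatorID}⁺ ⊇ {PlantID, Weight} with {PlantID, Weight} non-prime, there is a partial dependency; 2NF fails.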